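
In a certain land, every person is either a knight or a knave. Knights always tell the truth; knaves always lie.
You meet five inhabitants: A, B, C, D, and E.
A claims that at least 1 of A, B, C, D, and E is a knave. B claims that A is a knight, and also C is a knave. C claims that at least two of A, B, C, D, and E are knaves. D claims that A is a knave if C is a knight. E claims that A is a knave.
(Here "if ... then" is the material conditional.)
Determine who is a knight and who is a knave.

A is a knight, B is a knave, C is a knight, D is a knave, and E is a knave.

Since A is a knight, "at least 1 of A, B, C, D, and E is a knave" needs to be True, which holds.
B (knave): "A is a knight, and also C is a knave" — False. ✓
C is a knight; "at least two of A, B, C, D, and E are knaves" is True, as required.
D is a knave; "A is a knave if C is a knight" is False, as required.
E is a knave, so "A is a knave" must be False — and it is.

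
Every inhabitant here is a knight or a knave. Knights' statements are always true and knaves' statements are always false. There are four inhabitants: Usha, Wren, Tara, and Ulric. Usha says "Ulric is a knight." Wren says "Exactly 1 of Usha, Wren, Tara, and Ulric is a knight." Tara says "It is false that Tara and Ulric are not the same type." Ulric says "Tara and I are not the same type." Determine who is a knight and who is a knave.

Usha is a knight, Wren is a knave, Tara is a knave, and Ulric is a knight.

Suppose Usha is a knave. Then Usha's statement "Ulric is a knight" would have to be false. Checking the 8 ways to assign the others, none is consistent with every speaker.
(For instance, with Wren=knave, Tara=knave, Ulric=knight, Usha's claim "Ulric is a knight" comes out true where it would need to be false.)
So Usha must be a knight, making "Ulric is a knight" true. Taking Usha=knight, Wren=knave, Tara=knave, Ulric=knight, each remaining statement checks out:
  Wren (knave): "exactly 1 of Usha, Wren, Tara, and Ulric is a knight" — false. ✓
  Tara (knave): "it is false that Tara and Ulric are not the same type" — false. ✓
  Ulric (knight): "Tara and I are not the same type" — true. ✓
This is the unique consistent assignment.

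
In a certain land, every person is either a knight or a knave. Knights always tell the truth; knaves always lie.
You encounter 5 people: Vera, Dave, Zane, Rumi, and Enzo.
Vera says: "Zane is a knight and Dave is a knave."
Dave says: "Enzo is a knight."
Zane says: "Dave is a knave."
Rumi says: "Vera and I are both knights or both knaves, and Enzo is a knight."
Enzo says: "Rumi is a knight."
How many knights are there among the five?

2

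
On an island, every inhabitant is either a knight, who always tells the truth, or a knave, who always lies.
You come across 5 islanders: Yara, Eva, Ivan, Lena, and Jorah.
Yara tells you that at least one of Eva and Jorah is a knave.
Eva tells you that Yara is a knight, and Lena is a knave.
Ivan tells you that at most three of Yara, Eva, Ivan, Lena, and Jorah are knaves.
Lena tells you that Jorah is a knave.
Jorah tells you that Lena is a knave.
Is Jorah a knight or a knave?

Consistent assignments: {Yara=knight, Eva=knave, Ivan=knight, Lena=knight, Jorah=knave}
In every consistent assignment, Jorah is a knave.

Jorah is a knave.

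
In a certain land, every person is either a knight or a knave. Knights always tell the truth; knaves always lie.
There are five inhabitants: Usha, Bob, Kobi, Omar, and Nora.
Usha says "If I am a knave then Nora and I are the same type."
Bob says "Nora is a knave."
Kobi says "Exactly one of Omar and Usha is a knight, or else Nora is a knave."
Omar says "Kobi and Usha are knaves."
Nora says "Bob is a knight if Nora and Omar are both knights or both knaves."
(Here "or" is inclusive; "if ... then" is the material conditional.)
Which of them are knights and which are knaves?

Usha is a knight, so "if I am a knave then Nora and I are the same type" must be true — and it is.
Bob is a knave, so "Nora is a knave" must be false — and it is.
Since Kobi is a knight, "exactly one of Omar and Usha is a knight, or else Nora is a knave" needs to be true, which holds.
Since Omar is a knave, "Kobi and Usha are knaves" needs to be false, which holds.
Nora is a knight; "Bob is a knight if Nora and Omar are both knights or both knaves" is true, as required.

Usha is a knight, Bob is a knave, Kobi is a knight, Omar is a knave, and Nora is a knight.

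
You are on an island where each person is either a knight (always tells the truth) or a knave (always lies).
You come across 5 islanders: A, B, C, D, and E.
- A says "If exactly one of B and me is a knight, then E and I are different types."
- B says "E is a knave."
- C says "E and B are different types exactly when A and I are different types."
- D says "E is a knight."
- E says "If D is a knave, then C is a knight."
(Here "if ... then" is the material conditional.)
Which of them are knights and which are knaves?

A is a knave, and the claim "if exactly one of B and me is a knight, then E and I are different types" is indeed false.
As a knight, B's statement "E is a knave" should be true; it is.
C is a knave; "E and B are different types exactly when A and I are different types" is false, as required.
D (knave): "E is a knight" — false. ✓
E is a knave, and the claim "if D is a knave, then C is a knight" is indeed false.

A is a knave, B is a knight, C is a knave, D is a knave, and E is a knave.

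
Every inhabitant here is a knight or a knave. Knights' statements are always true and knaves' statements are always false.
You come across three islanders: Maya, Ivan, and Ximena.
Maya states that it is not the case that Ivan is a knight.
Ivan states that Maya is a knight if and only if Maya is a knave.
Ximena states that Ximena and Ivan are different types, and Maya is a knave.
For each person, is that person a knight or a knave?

Knights: Maya. Knaves: Ivan and Ximena.

Maya is a knight, so "it is not the case that Ivan is a knight" must be true — and it is.
Ivan is a knave, and the claim "Maya is a knight if and only if Maya is a knave" is indeed False.
As a knave, Ximena's statement "Ximena and Ivan are different types, and Maya is a knave" should be False; it is.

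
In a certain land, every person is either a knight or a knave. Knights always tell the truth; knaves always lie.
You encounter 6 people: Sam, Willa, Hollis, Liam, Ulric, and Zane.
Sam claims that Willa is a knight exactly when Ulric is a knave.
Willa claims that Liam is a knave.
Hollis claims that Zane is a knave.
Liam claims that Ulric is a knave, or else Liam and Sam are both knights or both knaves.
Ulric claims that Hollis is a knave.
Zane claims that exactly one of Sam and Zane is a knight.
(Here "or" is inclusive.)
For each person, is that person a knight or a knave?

Sam is a knave, and the claim "Willa is a knight exactly when Ulric is a knave" is indeed false.
Willa is a knave, so "Liam is a knave" must be false — and it is.
Hollis is a knight, so "Zane is a knave" must be True — and it is.
Liam is a knight; "Ulric is a knave, or else Liam and Sam are both knights or both knaves" is True, as required.
Ulric is a knave; "Hollis is a knave" is false, as required.
Zane is a knave; "exactly one of Sam and Zane is a knight" is false, as required.

Sam is a knave, Willa is a knave, Hollis is a knight, Liam is a knight, Ulric is a knave, and Zane is a knave.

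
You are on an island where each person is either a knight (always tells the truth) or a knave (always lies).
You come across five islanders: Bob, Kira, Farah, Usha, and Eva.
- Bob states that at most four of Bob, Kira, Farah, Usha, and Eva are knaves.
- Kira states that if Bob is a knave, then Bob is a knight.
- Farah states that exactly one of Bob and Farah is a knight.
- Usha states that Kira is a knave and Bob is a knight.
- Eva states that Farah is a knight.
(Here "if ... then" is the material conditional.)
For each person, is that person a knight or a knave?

As a knave, Bob's statement "at most four of Bob, Kira, Farah, Usha, and Eva are knaves" should be False; it is.
Kira is a knave, so "if Bob is a knave, then Bob is a knight" must be False — and it is.
As a knave, Farah's statement "exactly one of Bob and Farah is a knight" should be False; it is.
Usha is a knave; "Kira is a knave and Bob is a knight" is False, as required.
As a knave, Eva's statement "Farah is a knight" should be False; it is.

Bob is a knave, Kira is a knave, Farah is a knave, Usha is a knave, and Eva is a knave.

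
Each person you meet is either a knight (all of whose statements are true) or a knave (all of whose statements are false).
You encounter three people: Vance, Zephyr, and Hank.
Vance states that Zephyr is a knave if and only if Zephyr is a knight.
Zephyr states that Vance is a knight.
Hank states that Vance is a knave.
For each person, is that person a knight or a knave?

Since Vance is a knave, "Zephyr is a knave if and only if Zephyr is a knight" needs to be False, which holds.
Zephyr is a knave, so "Vance is a knight" must be False — and it is.
Since Hank is a knight, "Vance is a knave" needs to be true, which holds.

Vance is a knave, Zephyr is a knave, and Hank is a knight.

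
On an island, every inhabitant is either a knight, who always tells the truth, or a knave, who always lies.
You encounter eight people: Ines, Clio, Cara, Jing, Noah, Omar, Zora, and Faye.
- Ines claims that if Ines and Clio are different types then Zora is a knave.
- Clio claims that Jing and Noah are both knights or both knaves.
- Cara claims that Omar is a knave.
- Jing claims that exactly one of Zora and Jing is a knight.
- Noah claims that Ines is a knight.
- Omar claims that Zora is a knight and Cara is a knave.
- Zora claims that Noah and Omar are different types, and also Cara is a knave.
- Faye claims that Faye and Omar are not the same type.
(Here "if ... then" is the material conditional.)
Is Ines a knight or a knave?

Ines is a knight.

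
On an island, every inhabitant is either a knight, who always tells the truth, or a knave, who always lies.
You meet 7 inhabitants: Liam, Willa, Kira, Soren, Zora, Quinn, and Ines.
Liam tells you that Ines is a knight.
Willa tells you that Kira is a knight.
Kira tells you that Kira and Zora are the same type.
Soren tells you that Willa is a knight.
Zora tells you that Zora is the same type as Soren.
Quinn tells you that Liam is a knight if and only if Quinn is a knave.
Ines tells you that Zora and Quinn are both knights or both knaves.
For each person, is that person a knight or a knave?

Knights: Willa, Kira, Soren, and Zora. Knaves: Liam, Quinn, and Ines.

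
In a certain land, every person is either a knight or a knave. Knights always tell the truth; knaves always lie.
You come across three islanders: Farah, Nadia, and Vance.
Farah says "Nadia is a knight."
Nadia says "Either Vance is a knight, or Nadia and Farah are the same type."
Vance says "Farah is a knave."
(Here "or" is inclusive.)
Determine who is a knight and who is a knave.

Farah is a knight, and the claim "Nadia is a knight" is indeed true.
Nadia (knight): "either Vance is a knight, or Nadia and Farah are the same type" — true. ✓
As a knave, Vance's statement "Farah is a knave" should be False; it is.

Knights: Farah and Nadia. Knaves: Vance.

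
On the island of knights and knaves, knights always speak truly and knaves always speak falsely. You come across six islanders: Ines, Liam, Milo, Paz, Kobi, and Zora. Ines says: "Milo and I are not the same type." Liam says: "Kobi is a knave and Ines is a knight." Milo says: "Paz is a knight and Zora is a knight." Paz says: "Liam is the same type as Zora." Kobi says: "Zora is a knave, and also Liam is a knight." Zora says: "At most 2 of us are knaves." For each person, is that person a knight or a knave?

Knights: Paz. Knaves: Ines, Liam, Milo, Kobi, and Zora.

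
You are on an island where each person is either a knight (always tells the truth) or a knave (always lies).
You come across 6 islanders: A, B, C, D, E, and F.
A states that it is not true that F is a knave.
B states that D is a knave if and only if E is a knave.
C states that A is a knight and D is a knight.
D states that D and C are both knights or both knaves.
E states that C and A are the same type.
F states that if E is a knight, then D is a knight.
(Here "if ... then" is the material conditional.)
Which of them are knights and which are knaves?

Knights: A, B, C, D, E, and F. Knaves: none.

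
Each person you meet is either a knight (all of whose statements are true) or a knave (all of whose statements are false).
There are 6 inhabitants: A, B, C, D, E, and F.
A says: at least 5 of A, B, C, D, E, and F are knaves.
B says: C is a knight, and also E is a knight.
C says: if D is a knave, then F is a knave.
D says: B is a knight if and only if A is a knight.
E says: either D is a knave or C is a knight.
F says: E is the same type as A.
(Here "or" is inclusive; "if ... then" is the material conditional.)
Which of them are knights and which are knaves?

Knights: B, C, and E. Knaves: A, D, and F.

A is a knave; "at least 5 of A, B, C, D, E, and F are knaves" is False, as required.
Since B is a knight, "C is a knight, and also E is a knight" needs to be True, which holds.
Since C is a knight, "if D is a knave, then F is a knave" needs to be True, which holds.
D (knave): "B is a knight if and only if A is a knight" — False. ✓
E is a knight, so "either D is a knave or C is a knight" must be True — and it is.
F is a knave, and the claim "E is the same type as A" is indeed False.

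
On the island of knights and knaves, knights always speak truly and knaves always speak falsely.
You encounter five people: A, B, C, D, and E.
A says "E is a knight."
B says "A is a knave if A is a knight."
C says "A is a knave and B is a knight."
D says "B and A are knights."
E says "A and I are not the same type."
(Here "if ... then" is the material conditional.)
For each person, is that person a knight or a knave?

A is a knave, B is a knight, C is a knight, D is a knave, and E is a knave.

A (knave): "E is a knight" — false. ✓
B is a knight; "A is a knave if A is a knight" is True, as required.
C is a knight, and the claim "A is a knave and B is a knight" is indeed True.
As a knave, D's statement "B and A are knights" should be false; it is.
E is a knave; "A and I are not the same type" is false, as required.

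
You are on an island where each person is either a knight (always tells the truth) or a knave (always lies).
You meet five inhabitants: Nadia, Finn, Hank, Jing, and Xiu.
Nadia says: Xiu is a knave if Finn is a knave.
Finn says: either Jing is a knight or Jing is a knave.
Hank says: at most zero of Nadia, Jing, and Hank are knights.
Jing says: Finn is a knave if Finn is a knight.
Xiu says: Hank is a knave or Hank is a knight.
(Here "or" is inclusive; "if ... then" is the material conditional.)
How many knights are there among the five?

The unique consistent assignment is Nadia=knight, Finn=knight, Hank=knave, Jing=knave, Xiu=knight.
That has 3 knights.

3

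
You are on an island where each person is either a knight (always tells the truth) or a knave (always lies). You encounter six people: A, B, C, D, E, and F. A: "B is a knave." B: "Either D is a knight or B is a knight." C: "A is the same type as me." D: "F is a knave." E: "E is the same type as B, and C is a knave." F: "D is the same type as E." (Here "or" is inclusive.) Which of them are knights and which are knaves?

A is a knight, B is a knave, C is a knight, D is a knave, E is a knave, and F is a knight.

A is a knight; "B is a knave" is true, as required.
B is a knave, so "either D is a knight or B is a knight" must be false — and it is.
Since C is a knight, "A is the same type as me" needs to be true, which holds.
D is a knave; "F is a knave" is false, as required.
As a knave, E's statement "E is the same type as B, and C is a knave" should be false; it is.
Since F is a knight, "D is the same type as E" needs to be true, which holds.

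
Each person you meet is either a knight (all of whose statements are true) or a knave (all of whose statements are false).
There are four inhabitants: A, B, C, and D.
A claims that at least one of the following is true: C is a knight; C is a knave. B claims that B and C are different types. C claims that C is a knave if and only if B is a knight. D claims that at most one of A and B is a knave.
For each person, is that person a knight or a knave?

A is a knight, and the claim "at least one of the following is true: C is a knight; C is a knave" is indeed True.
B is a knave; "B and C are different types" is false, as required.
C is a knave; "C is a knave if and only if B is a knight" is false, as required.
D is a knight, and the claim "at most one of A and B is a knave" is indeed True.

A is a knight, B is a knave, C is a knave, and D is a knight.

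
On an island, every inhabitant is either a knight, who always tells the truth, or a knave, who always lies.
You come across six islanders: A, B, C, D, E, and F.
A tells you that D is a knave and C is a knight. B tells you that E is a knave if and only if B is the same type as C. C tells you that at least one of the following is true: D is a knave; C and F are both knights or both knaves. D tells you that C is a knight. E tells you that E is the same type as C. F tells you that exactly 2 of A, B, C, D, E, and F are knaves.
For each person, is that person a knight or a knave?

A (knave): "D is a knave and C is a knight" — False. ✓
B is a knight, and the claim "E is a knave if and only if B is the same type as C" is indeed true.
Since C is a knight, "at least one of the following is true: D is a knave; C and F are both knights or both knaves" needs to be true, which holds.
D is a knight, so "C is a knight" must be true — and it is.
As a knave, E's statement "E is the same type as C" should be False; it is.
F is a knight, so "exactly 2 of A, B, C, D, E, and F are knaves" must be true — and it is.

Knights: B, C, D, and F. Knaves: A and E.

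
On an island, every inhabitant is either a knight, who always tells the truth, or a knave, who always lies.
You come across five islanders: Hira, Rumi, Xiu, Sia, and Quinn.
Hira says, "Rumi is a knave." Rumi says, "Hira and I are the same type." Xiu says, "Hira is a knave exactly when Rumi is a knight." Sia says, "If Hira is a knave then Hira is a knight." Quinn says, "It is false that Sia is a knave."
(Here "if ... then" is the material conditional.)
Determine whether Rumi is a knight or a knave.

Rumi is a knave.

Consistent assignments: {Hira=knight, Rumi=knave, Xiu=knight, Sia=knight, Quinn=knight}
In every consistent assignment, Rumi is a knave.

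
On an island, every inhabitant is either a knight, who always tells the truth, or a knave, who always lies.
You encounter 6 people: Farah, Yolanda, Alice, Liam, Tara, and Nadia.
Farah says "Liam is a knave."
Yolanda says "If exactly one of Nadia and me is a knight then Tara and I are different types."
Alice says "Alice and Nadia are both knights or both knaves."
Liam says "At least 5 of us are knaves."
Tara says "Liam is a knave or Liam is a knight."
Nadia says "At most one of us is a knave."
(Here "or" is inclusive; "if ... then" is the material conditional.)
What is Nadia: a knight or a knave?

Nadia is a knight.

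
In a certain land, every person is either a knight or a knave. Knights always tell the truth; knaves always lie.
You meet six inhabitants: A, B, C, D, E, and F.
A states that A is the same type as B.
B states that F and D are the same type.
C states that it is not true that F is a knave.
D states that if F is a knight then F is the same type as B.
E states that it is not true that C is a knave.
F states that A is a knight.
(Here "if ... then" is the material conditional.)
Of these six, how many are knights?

The unique consistent assignment is A=knight, B=knight, C=knight, D=knight, E=knight, F=knight.
That has 6 knights.

6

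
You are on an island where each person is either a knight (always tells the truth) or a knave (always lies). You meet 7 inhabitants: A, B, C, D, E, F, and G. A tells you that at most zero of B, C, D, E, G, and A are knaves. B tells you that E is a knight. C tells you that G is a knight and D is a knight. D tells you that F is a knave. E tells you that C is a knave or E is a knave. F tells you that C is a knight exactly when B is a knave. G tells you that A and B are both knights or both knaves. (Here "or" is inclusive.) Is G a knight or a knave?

G is a knave.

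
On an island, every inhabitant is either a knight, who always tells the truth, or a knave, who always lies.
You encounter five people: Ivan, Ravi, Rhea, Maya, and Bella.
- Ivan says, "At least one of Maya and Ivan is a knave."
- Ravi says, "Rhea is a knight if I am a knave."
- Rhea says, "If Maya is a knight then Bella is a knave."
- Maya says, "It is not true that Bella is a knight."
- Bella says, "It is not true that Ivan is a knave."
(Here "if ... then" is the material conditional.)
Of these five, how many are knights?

The unique consistent assignment is Ivan=knight, Ravi=knight, Rhea=knight, Maya=knave, Bella=knight.
That has 4 knights.

4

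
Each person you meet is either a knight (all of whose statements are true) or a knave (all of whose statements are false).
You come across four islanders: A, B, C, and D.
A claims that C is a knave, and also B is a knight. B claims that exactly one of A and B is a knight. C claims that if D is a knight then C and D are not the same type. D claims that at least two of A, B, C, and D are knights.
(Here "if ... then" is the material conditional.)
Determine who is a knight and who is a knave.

A is a knave, B is a knave, C is a knight, and D is a knave.

A (knave): "C is a knave, and also B is a knight" — False. ✓
As a knave, B's statement "exactly one of A and B is a knight" should be False; it is.
C is a knight; "if D is a knight then C and D are not the same type" is true, as required.
D is a knave, so "at least two of A, B, C, and D are knights" must be False — and it is.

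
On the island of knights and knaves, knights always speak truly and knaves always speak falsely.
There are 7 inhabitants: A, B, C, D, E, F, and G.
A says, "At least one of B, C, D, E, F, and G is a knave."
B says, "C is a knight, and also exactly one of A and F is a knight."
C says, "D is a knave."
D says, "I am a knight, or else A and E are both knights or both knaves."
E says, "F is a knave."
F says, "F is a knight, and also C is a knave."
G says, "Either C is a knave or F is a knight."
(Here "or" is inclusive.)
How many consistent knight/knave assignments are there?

2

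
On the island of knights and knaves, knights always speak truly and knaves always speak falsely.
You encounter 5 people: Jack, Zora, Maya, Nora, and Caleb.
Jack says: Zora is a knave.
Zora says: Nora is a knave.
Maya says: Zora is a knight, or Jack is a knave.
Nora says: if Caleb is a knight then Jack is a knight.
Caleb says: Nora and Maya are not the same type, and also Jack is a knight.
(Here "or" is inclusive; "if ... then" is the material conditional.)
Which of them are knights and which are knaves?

Jack is a knight, Zora is a knave, Maya is a knave, Nora is a knight, and Caleb is a knight.

Jack is a knight, and the claim "Zora is a knave" is indeed True.
Zora (knave): "Nora is a knave" — False. ✓
Maya is a knave, so "Zora is a knight, or Jack is a knave" must be False — and it is.
Nora (knight): "if Caleb is a knight then Jack is a knight" — True. ✓
Caleb is a knight; "Nora and Maya are not the same type, and also Jack is a knight" is True, as required.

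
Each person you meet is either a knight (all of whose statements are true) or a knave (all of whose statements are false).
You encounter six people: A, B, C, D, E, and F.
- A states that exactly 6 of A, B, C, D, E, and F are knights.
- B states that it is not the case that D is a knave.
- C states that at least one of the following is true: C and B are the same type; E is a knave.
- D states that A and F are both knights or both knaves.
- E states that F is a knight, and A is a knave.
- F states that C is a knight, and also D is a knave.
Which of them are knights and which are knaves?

A is a knave, so "exactly 6 of A, B, C, D, E, and F are knights" must be false — and it is.
Since B is a knight, "it is not the case that D is a knave" needs to be true, which holds.
Since C is a knight, "at least one of the following is true: C and B are the same type; E is a knave" needs to be true, which holds.
D is a knight; "A and F are both knights or both knaves" is true, as required.
E (knave): "F is a knight, and A is a knave" — false. ✓
F (knave): "C is a knight, and also D is a knave" — false. ✓

Knights: B, C, and D. Knaves: A, E, and F.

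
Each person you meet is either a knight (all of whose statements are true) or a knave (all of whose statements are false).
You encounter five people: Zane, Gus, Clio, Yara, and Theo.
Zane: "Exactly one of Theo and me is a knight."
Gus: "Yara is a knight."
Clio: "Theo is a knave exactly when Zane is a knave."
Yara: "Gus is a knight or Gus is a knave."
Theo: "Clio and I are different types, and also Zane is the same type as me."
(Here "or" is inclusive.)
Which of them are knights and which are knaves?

Knights: Zane, Gus, and Yara. Knaves: Clio and Theo.

Zane is a knight, so "exactly one of Theo and me is a knight" must be True — and it is.
As a knight, Gus's statement "Yara is a knight" should be True; it is.
Clio (knave): "Theo is a knave exactly when Zane is a knave" — False. ✓
Yara is a knight; "Gus is a knight or Gus is a knave" is True, as required.
Theo is a knave, and the claim "Clio and I are different types, and also Zane is the same type as me" is indeed False.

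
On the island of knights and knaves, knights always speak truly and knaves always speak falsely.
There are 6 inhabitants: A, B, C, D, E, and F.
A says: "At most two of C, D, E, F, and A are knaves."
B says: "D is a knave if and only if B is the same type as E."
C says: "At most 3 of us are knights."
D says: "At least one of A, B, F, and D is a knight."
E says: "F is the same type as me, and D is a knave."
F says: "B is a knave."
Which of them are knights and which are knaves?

A is a knave, B is a knight, C is a knight, D is a knight, E is a knave, and F is a knave.

A is a knave, so "at most two of C, D, E, F, and A are knaves" must be False — and it is.
B (knight): "D is a knave if and only if B is the same type as E" — true. ✓
As a knight, C's statement "at most 3 of us are knights" should be true; it is.
D (knight): "at least one of A, B, F, and D is a knight" — true. ✓
E is a knave, so "F is the same type as me, and D is a knave" must be False — and it is.
F is a knave, and the claim "B is a knave" is indeed False.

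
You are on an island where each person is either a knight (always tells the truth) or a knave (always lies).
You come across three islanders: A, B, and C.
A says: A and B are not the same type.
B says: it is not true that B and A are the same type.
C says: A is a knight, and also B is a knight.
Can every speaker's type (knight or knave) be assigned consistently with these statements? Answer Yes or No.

Yes

One consistent assignment: A=knave, B=knave, C=knave.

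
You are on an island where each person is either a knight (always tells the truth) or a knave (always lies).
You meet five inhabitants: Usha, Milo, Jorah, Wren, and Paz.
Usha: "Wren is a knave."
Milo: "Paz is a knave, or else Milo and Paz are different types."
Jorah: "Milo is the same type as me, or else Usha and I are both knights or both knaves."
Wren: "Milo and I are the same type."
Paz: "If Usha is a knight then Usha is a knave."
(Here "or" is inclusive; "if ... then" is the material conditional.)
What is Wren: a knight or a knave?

Wren is a knave.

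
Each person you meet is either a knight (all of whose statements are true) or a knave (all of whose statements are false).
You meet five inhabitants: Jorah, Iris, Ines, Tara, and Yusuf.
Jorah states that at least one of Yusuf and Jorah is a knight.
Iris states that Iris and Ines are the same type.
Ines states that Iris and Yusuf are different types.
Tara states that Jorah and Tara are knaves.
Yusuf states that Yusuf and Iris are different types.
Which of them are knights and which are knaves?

Knights: Jorah, Ines, and Yusuf. Knaves: Iris and Tara.

Suppose Jorah is a knave. Then Jorah's statement "at least one of Yusuf and Jorah is a knight" would have to be false. Checking the 16 ways to assign the others, none is consistent with every speaker.
(For instance, with Iris=knave, Ines=knight, Tara=knave, Yusuf=knight, Jorah's claim "at least one of Yusuf and Jorah is a knight" comes out true where it would need to be false.)
So Jorah must be a knight, making "at least one of Yusuf and Jorah is a knight" true. Taking Jorah=knight, Iris=knave, Ines=knight, Tara=knave, Yusuf=knight, each remaining statement checks out:
  Iris (knave): "Iris and Ines are the same type" — false. ✓
  Ines (knight): "Iris and Yusuf are different types" — true. ✓
  Tara (knave): "Jorah and Tara are knaves" — false. ✓
  Yusuf (knight): "Yusuf and Iris are different types" — true. ✓
This is the unique consistent assignment.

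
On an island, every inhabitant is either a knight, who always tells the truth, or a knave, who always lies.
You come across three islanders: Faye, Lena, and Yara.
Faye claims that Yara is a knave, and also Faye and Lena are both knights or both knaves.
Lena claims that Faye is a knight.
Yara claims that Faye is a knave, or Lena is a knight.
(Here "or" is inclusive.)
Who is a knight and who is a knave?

Knights: Yara. Knaves: Faye and Lena.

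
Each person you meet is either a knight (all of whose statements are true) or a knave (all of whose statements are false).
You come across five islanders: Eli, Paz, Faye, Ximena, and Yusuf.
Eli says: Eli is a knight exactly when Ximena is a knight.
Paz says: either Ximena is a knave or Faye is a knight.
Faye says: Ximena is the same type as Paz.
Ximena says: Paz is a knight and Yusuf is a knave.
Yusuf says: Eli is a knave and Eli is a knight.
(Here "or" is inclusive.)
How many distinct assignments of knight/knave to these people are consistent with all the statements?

Consistent assignments:
  Eli=knight, Paz=knight, Faye=knight, Ximena=knight, Yusuf=knave
  Eli=knave, Paz=knight, Faye=knight, Ximena=knight, Yusuf=knave

2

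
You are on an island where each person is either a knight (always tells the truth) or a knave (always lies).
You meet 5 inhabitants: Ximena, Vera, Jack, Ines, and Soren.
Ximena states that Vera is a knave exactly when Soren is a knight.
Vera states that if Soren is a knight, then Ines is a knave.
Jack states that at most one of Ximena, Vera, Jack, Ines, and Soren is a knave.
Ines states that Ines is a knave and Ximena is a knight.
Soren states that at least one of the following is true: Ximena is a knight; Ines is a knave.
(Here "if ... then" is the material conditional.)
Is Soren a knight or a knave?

Consistent assignments: {Ximena=knave, Vera=knight, Jack=knave, Ines=knave, Soren=knight}
In every consistent assignment, Soren is a knight.

Soren is a knight.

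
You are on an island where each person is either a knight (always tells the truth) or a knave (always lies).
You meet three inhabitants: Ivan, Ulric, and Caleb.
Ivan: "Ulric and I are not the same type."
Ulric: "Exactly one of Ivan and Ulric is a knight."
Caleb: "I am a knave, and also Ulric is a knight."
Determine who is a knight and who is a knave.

Ivan is a knave, Ulric is a knave, and Caleb is a knave.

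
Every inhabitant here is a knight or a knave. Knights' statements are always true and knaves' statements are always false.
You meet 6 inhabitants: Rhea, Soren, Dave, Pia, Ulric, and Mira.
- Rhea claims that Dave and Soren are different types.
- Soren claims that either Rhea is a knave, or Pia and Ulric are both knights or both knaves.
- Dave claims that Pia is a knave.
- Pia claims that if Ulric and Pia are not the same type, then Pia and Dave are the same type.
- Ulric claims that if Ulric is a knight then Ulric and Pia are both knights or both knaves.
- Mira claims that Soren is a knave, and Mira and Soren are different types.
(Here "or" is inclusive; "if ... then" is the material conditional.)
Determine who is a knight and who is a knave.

Rhea (knight): "Dave and Soren are different types" — True. ✓
Soren is a knight, so "either Rhea is a knave, or Pia and Ulric are both knights or both knaves" must be True — and it is.
Dave is a knave; "Pia is a knave" is false, as required.
Pia is a knight; "if Ulric and Pia are not the same type, then Pia and Dave are the same type" is True, as required.
Ulric is a knight, and the claim "if Ulric is a knight then Ulric and Pia are both knights or both knaves" is indeed True.
Mira is a knave, so "Soren is a knave, and Mira and Soren are different types" must be false — and it is.

Knights: Rhea, Soren, Pia, and Ulric. Knaves: Dave and Mira.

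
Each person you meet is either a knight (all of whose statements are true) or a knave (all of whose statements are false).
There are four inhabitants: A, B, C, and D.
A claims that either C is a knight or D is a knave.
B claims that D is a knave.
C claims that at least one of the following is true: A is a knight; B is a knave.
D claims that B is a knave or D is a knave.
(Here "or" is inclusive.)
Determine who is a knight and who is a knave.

A is a knight, B is a knave, C is a knight, and D is a knight.

Suppose A is a knave. Then A's statement "either C is a knight or D is a knave" would have to be false. Checking the 8 ways to assign the others, none is consistent with every speaker.
(For instance, with B=knave, C=knight, D=knight, A's claim "either C is a knight or D is a knave" comes out true where it would need to be false.)
So A must be a knight, making "either C is a knight or D is a knave" true. Taking A=knight, B=knave, C=knight, D=knight, each remaining statement checks out:
  B (knave): "D is a knave" — false. ✓
  C (knight): "at least one of the following is true: A is a knight; B is a knave" — true. ✓
  D (knight): "B is a knave or D is a knave" — true. ✓
This is the unique consistent assignment.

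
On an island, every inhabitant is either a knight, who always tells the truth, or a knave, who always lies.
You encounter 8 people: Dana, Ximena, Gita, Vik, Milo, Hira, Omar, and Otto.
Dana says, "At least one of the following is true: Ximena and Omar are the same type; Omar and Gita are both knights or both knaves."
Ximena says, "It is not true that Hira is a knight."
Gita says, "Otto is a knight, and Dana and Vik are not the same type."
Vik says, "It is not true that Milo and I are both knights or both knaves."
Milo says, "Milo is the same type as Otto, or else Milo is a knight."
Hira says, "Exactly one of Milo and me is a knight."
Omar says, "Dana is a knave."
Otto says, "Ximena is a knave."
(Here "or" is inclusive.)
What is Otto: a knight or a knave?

Otto is a knight.

Consistent assignments: {Dana=knight, Ximena=knave, Gita=knight, Vik=knave, Milo=knave, Hira=knight, Omar=knave, Otto=knight}; {Dana=knight, Ximena=knave, Gita=knave, Vik=knight, Milo=knave, Hira=knight, Omar=knave, Otto=knight}; {Dana=knave, Ximena=knave, Gita=knave, Vik=knave, Milo=knave, Hira=knight, Omar=knight, Otto=knight}
In every consistent assignment, Otto is a knight.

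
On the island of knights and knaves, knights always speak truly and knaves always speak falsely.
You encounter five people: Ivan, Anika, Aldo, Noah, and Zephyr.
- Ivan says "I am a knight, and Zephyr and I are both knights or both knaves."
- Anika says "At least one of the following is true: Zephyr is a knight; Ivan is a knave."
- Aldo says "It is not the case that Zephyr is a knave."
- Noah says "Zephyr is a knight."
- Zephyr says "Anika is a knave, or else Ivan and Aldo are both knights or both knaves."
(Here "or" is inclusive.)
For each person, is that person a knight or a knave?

Ivan is a knight, and the claim "I am a knight, and Zephyr and I are both knights or both knaves" is indeed true.
Since Anika is a knight, "at least one of the following is true: Zephyr is a knight; Ivan is a knave" needs to be true, which holds.
Since Aldo is a knight, "it is not the case that Zephyr is a knave" needs to be true, which holds.
Noah is a knight, and the claim "Zephyr is a knight" is indeed true.
Zephyr (knight): "Anika is a knave, or else Ivan and Aldo are both knights or both knaves" — true. ✓

Ivan is a knight, Anika is a knight, Aldo is a knight, Noah is a knight, and Zephyr is a knight.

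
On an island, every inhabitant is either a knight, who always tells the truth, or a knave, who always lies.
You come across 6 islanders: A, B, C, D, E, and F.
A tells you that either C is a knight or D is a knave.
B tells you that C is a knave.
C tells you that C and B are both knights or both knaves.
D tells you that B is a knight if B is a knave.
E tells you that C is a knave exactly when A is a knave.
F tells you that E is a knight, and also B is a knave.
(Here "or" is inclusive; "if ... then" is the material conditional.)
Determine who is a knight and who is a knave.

Since A is a knave, "either C is a knight or D is a knave" needs to be False, which holds.
As a knight, B's statement "C is a knave" should be True; it is.
C is a knave, so "C and B are both knights or both knaves" must be False — and it is.
D is a knight, so "B is a knight if B is a knave" must be True — and it is.
As a knight, E's statement "C is a knave exactly when A is a knave" should be True; it is.
F is a knave, and the claim "E is a knight, and also B is a knave" is indeed False.

Knights: B, D, and E. Knaves: A, C, and F.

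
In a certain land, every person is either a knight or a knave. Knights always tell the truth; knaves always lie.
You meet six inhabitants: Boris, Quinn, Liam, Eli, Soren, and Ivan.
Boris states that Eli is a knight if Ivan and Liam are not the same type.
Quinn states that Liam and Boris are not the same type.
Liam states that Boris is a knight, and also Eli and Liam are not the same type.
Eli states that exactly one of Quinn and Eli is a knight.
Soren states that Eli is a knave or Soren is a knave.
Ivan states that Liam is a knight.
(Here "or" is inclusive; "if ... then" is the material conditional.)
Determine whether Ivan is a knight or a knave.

Ivan is a knight.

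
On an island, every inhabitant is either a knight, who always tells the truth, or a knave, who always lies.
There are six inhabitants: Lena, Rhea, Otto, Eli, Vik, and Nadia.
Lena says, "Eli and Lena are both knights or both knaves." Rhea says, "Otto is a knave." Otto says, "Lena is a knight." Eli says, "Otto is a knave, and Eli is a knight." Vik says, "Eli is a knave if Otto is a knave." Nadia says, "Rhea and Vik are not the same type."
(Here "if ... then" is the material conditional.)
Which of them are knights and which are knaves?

Knights: Rhea, Eli, and Nadia. Knaves: Lena, Otto, and Vik.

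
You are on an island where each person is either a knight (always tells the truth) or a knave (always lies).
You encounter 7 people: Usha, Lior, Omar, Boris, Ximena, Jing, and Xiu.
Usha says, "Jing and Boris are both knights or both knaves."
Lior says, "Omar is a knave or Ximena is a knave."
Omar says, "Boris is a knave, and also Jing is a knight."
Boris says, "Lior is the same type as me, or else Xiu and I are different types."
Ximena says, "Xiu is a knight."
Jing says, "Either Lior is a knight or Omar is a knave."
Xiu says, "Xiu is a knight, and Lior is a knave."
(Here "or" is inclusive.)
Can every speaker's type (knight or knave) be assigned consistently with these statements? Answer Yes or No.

One consistent assignment: Usha=knight, Lior=knight, Omar=knave, Boris=knight, Ximena=knave, Jing=knight, Xiu=knave.

Yes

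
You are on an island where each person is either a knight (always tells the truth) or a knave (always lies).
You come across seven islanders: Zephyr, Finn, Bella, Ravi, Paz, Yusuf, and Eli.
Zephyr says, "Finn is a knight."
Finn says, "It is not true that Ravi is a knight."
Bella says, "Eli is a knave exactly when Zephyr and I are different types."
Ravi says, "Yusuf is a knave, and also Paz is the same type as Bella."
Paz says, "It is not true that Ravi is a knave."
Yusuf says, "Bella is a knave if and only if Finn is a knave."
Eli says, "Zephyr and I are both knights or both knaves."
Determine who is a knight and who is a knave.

Zephyr is a knight, Finn is a knight, Bella is a knight, Ravi is a knave, Paz is a knave, Yusuf is a knight, and Eli is a knight.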